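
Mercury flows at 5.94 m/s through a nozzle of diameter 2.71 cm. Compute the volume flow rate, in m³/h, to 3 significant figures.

Q = 12.3 m³/h

Q = A·v = 0.000577 m² × 5.94 m/s = 0.00343 m³/s.
Converting: 0.00343 m³/s × 3600 = 12.3 m³/h.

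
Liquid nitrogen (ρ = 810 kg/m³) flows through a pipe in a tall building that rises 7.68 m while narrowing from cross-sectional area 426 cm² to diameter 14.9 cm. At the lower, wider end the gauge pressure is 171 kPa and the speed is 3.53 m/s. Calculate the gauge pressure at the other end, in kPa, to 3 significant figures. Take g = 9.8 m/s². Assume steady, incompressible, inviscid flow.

P₂ ≈ 85.0 kPa

The volume flow rate is constant, so v₂ = (A₁/A₂)v₁ = (426/174)·3.53 = 8.62 m/s.
Bernoulli: P₁ + ½ρv₁² + ρg h₁ = P₂ + ½ρv₂² + ρg h₂, so P₂ = P₁ + ½ρ(v₁² − v₂²) − ρg(h₂ − h₁).
P₂ = 171000 + ½·810·(3.53² − 8.62²) − 810·9.8·(+7.68) = 171000 + (-25100) − (61000) = 85000 Pa.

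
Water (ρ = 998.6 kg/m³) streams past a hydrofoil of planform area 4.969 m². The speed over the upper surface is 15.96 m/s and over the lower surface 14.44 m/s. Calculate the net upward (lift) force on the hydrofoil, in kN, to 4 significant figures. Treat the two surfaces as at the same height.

114.6 kN

With equal heights on the two surfaces, Bernoulli gives P_lower − P_upper = ½ρ(v_upper² − v_lower²).
ΔP = ½·998.6·(15.96² − 14.44²) = 23070 Pa.
Lift = ΔP · A = 23070 × 4.969 = 114600 N.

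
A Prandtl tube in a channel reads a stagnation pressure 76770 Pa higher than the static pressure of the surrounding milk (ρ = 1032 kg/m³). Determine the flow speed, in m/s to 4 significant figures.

At the stagnation point the flow is brought to rest, so Bernoulli gives P_stag − P_static = ½ρv².
v = √(2ΔP/ρ) = √(2·76770/1032) = 12.20 m/s.

12.20 m/s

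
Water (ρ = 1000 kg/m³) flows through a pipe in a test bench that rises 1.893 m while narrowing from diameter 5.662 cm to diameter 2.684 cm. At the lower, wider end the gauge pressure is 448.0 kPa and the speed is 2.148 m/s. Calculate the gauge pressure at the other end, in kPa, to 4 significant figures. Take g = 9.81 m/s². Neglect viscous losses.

The volume flow rate is constant, so v₂ = (A₁/A₂)v₁ = (25.18/5.658)·2.148 = 9.559 m/s.
Bernoulli: P₁ + ½ρv₁² + ρg h₁ = P₂ + ½ρv₂² + ρg h₂, so P₂ = P₁ + ½ρ(v₁² − v₂²) − ρg(h₂ − h₁).
P₂ = 448000 + ½·1000·(2.148² − 9.559²) − 1000·9.81·(+1.893) = 448000 + (-43380) − (18570) = 386100 Pa.

P₂ ≈ 386.1 kPa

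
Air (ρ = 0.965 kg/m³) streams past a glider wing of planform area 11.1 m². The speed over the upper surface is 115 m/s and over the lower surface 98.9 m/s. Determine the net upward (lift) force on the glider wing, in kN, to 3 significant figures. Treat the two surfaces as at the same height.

F = 18.4 kN

The faster flow above has the lower pressure; Bernoulli (same height) gives ΔP = ½ρ(v_up² − v_low²).
ΔP = ½·0.965·(115² − 98.9²) = 1660 Pa.
Lift = ΔP · A = 1660 × 11.1 = 18400 N.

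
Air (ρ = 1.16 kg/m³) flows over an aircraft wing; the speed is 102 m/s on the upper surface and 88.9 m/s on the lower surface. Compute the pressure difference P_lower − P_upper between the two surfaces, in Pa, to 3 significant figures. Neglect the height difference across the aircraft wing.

Bernoulli (same height): P_lower − P_upper = ½ρ(v_upper² − v_lower²).
ΔP = ½·1.16·(102² − 88.9²) = 1450 Pa.

ΔP ≈ 1450 Pa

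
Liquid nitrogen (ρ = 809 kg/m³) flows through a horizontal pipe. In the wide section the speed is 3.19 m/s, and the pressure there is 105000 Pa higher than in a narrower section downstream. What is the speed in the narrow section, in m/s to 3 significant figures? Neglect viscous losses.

v₂ = 16.4 m/s

Along the level pipe P + ½ρv² is conserved, hence v₂² = v₁² + 2(P₁ − P₂)/ρ.
v₂ = √(3.19² + 2·105000/809) = √(10.2 + 260) = 16.4 m/s.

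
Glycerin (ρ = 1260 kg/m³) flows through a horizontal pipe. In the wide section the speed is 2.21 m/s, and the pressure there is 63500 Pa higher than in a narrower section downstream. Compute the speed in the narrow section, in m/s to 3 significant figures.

10.3 m/s

With h₁ = h₂, rearranging Bernoulli gives v₂ = √(v₁² + 2ΔP/ρ).
v₂ = √(2.21² + 2·63500/1260) = √(4.88 + 101) = 10.3 m/s.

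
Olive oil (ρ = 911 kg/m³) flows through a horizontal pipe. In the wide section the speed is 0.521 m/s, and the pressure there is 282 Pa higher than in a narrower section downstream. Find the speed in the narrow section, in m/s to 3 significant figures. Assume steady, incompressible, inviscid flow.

0.944 m/s

Horizontal Bernoulli: P₁ + ½ρv₁² = P₂ + ½ρv₂², so v₂² = v₁² + 2(P₁ − P₂)/ρ.
v₂ = √(0.521² + 2·282/911) = √(0.271 + 0.619) = 0.944 m/s.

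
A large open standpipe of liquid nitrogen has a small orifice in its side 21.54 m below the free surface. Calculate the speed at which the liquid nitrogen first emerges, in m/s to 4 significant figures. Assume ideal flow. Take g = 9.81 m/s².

v = 20.56 m/s

With the surface at rest and both surface and jet at atmospheric pressure, Bernoulli gives ρg h = ½ρv², so v = √(2gh) = √(2·9.81·21.54) = 20.56 m/s.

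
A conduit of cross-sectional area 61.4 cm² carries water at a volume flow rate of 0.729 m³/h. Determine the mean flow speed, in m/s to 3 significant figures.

Q = 0.729 m³/h = 0.000202 m³/s.
v = Q/A = 0.000202 / 0.00614 = 0.0330 m/s.

v ≈ 0.0330 m/s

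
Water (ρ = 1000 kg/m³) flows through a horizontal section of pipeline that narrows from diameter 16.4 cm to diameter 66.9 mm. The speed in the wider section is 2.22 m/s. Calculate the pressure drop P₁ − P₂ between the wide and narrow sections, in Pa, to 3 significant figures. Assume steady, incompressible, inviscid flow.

ΔP = 86500 Pa

By continuity, v₂ = v₁·A₁/A₂ = 2.22·(211/35.2) = 13.3 m/s.
The pipe is horizontal, so Bernoulli reduces to P₁ + ½ρv₁² = P₂ + ½ρv₂².
P₁ − P₂ = ½·1000·(13.3² − 2.22²) = ½·1000·173 = 86500 Pa.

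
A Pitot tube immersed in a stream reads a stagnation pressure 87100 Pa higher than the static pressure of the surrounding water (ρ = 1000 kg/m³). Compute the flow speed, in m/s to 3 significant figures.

Bernoulli between the free stream and the stagnation point: ½ρv² = P_stag − P_static.
v = √(2ΔP/ρ) = √(2·87100/1000) = 13.2 m/s.

v = 13.2 m/s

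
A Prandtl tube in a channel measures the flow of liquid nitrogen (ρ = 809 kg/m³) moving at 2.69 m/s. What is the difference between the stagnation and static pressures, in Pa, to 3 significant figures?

The dynamic pressure equals the rise in static pressure at the stagnation point: ΔP = ½ρv².
ΔP = ½·809·2.69² = 2930 Pa.

ΔP = 2930 Pa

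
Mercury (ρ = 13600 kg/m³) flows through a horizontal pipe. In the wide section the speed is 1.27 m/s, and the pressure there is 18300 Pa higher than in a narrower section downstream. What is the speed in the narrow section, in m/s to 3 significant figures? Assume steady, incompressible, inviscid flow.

2.07 m/s

Along the level pipe P + ½ρv² is conserved, hence v₂² = v₁² + 2(P₁ − P₂)/ρ.
v₂ = √(1.27² + 2·18300/13600) = √(1.61 + 2.69) = 2.07 m/s.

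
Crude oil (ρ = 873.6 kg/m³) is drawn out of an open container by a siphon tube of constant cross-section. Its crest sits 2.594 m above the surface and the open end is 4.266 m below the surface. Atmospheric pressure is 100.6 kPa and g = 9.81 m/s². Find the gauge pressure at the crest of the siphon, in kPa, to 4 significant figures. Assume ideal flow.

P_gauge ≈ -58.79 kPa

Bernoulli surface→outlet gives ½v² = g·h_out, so v = √(2·9.81·4.266) = 9.149 m/s.
Continuity keeps v the same throughout the tube; from surface to crest, P_atm + 0 = P_top + ½ρv² + ρg·h_top.
P_top = 100600 − ½·873.6·9.149² − 873.6·9.81·2.594 = 41810 Pa. So P_gauge = P_top − P_atm = -58790 Pa.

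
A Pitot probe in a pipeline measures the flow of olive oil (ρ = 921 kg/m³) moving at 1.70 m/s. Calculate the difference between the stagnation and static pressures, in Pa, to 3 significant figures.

Bernoulli between the free stream and the stagnation point: ½ρv² = P_stag − P_static.
ΔP = ½·921·1.70² = 1330 Pa.

1330 Pa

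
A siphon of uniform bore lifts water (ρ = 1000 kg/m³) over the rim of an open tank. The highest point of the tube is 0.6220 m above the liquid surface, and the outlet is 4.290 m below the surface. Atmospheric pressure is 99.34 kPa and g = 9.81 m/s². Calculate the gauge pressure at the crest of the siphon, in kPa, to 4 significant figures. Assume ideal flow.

From the surface to the outlet (both open to atmosphere, surface at rest): v = √(2g·h_out) = √(2·9.81·4.290) = 9.174 m/s.
Continuity keeps v the same throughout the tube; from surface to crest, P_atm + 0 = P_top + ½ρv² + ρg·h_top.
P_top = 99340 − ½·1000·9.174² − 1000·9.81·0.6220 = 51150 Pa. So P_gauge = P_top − P_atm = -48190 Pa.

P_gauge = -48.19 kPa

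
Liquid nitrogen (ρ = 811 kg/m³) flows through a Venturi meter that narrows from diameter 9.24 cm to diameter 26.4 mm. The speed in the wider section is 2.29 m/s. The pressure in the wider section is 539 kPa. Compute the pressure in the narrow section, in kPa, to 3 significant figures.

By continuity, v₂ = v₁·A₁/A₂ = 2.29·(67.1/5.47) = 28.1 m/s.
Bernoulli (h₁ = h₂): P₁ − P₂ = ½ρ(v₂² − v₁²).
P₂ = P₁ − ½ρ(v₂² − v₁²) = 539000 − ½·811·(28.1² − 2.29²) = 539000 − 317000 = 222000 Pa.

P₂ ≈ 222 kPa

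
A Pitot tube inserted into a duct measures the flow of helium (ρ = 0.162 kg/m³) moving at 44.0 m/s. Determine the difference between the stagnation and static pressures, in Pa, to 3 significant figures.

ΔP ≈ 157 Pa

The dynamic pressure equals the rise in static pressure at the stagnation point: ΔP = ½ρv².
ΔP = ½·0.162·44.0² = 157 Pa.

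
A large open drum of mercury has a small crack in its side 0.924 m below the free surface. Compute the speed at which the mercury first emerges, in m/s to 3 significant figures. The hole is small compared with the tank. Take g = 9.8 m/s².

The surface is effectively still and both ends are open, so ½v² = gh and v = √(2·9.8·0.924) = 4.26 m/s.

v ≈ 4.26 m/s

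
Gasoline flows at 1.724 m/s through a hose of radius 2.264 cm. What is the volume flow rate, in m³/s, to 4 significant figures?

Q = 0.002776 m³/s

Q = A·v = 0.001610 m² × 1.724 m/s = 0.002776 m³/s.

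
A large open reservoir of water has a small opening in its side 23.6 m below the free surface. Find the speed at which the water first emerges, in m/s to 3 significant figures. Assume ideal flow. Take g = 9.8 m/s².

The surface is effectively still and both ends are open, so ½v² = gh and v = √(2·9.8·23.6) = 21.5 m/s.

21.5 m/s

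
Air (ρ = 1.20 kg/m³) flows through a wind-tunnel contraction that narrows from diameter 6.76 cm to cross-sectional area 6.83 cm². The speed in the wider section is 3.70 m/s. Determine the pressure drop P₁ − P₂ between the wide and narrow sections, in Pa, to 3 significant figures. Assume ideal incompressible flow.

219 Pa

The volume flow rate is constant, so v₂ = (A₁/A₂)v₁ = (35.9/6.83)·3.70 = 19.4 m/s.
The pipe is horizontal, so Bernoulli reduces to P₁ + ½ρv₁² = P₂ + ½ρv₂².
P₁ − P₂ = ½·1.20·(19.4² − 3.70²) = ½·1.20·364 = 219 Pa.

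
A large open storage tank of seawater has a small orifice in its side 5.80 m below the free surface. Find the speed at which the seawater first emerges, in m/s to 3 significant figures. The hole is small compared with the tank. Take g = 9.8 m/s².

With the surface at rest and both surface and jet at atmospheric pressure, Bernoulli gives ρg h = ½ρv², so v = √(2gh) = √(2·9.8·5.80) = 10.7 m/s.

v ≈ 10.7 m/s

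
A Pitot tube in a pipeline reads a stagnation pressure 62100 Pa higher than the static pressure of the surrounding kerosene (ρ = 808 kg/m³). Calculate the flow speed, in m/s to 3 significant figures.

Bernoulli between the free stream and the stagnation point: ½ρv² = P_stag − P_static.
v = √(2ΔP/ρ) = √(2·62100/808) = 12.4 m/s.

12.4 m/s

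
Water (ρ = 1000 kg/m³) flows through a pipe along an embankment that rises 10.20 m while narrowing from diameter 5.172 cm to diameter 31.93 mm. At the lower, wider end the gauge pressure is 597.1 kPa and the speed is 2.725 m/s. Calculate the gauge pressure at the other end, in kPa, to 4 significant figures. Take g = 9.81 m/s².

The volume flow rate is constant, so v₂ = (A₁/A₂)v₁ = (21.01/8.007)·2.725 = 7.150 m/s.
Energy conservation along the streamline gives P₂ = P₁ − ½ρ(v₂² − v₁²) − ρg(h₂ − h₁).
P₂ = 597100 + ½·1000·(2.725² − 7.150²) − 1000·9.81·(+10.20) = 597100 + (-21850) − (100100) = 475200 Pa.

P₂ ≈ 475.2 kPa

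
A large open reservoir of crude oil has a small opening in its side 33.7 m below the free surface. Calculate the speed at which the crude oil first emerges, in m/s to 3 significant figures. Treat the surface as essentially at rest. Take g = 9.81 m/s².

v = 25.7 m/s

With the surface at rest and both surface and jet at atmospheric pressure, Bernoulli gives ρg h = ½ρv², so v = √(2gh) = √(2·9.81·33.7) = 25.7 m/s.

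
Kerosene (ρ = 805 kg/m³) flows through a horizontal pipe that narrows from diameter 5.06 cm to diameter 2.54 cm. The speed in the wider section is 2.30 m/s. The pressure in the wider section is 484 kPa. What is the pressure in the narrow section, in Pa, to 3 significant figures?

By continuity, v₂ = v₁·A₁/A₂ = 2.30·(20.1/5.07) = 9.13 m/s.
Bernoulli (h₁ = h₂): P₁ − P₂ = ½ρ(v₂² − v₁²).
P₂ = P₁ − ½ρ(v₂² − v₁²) = 484000 − ½·805·(9.13² − 2.30²) = 484000 − 31400 = 453000 Pa.

P₂ ≈ 453000 Pa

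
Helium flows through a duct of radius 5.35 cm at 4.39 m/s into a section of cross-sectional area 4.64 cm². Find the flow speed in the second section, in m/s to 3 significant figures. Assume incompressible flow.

By continuity, v₂ = v₁·A₁/A₂ = 4.39·(89.9/4.64) = 85.1 m/s.

v₂ ≈ 85.1 m/s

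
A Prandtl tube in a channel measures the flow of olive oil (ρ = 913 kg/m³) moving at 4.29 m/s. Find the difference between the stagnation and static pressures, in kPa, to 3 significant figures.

At the stagnation point the flow is brought to rest, so Bernoulli gives P_stag − P_static = ½ρv².
ΔP = ½·913·4.29² = 8400 Pa.

ΔP ≈ 8.40 kPa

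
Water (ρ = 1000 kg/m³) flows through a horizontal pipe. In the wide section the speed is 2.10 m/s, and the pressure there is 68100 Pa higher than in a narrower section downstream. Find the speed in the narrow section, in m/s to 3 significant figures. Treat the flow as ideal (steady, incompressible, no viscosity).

v₂ ≈ 11.9 m/s

Horizontal Bernoulli: P₁ + ½ρv₁² = P₂ + ½ρv₂², so v₂² = v₁² + 2(P₁ − P₂)/ρ.
v₂ = √(2.10² + 2·68100/1000) = √(4.41 + 136) = 11.9 m/s.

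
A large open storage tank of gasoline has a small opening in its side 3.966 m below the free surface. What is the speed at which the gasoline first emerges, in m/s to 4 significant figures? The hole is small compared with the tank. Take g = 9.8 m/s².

Torricelli's result v = √(2gh) gives v = √(2·9.8·3.966) = 8.817 m/s.

v = 8.817 m/s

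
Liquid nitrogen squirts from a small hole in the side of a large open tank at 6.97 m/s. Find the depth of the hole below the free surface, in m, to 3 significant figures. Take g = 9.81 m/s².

Torricelli: v = √(2gh), so h = v²/(2g).
h = 6.97²/(2·9.81) = 48.6/19.62 = 2.48 m.

h ≈ 2.48 m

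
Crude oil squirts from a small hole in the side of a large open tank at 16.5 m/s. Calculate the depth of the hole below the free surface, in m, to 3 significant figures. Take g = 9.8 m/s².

For a small hole in a large open tank, ½v² = gh, giving h = v²/(2g).
h = 16.5²/(2·9.8) = 272/19.60 = 13.9 m.

h ≈ 13.9 m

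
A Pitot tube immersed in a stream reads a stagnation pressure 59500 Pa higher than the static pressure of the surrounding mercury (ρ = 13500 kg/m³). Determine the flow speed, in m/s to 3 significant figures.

v = 2.97 m/s

At the stagnation point the flow is brought to rest, so Bernoulli gives P_stag − P_static = ½ρv².
v = √(2ΔP/ρ) = √(2·59500/13500) = 2.97 m/s.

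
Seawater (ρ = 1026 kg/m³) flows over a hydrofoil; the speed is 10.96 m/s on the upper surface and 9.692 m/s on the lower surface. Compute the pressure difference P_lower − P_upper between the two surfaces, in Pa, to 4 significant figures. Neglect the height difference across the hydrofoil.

ΔP ≈ 13430 Pa

The pressure is lower where the speed is higher: ΔP = ½ρ(v_up² − v_low²).
ΔP = ½·1026·(10.96² − 9.692²) = 13430 Pa.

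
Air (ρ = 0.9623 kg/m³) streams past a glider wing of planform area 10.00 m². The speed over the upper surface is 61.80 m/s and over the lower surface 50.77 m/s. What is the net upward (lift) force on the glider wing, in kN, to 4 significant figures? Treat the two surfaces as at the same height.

The faster flow above has the lower pressure; Bernoulli (same height) gives ΔP = ½ρ(v_up² − v_low²).
ΔP = ½·0.9623·(61.80² − 50.77²) = 597.4 Pa.
Lift = ΔP · A = 597.4 × 10.00 = 5974 N.

F ≈ 5.974 kN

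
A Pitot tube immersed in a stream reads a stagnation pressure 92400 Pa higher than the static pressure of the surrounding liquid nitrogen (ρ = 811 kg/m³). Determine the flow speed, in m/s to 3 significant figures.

v ≈ 15.1 m/s

Bernoulli between the free stream and the stagnation point: ½ρv² = P_stag − P_static.
v = √(2ΔP/ρ) = √(2·92400/811) = 15.1 m/s.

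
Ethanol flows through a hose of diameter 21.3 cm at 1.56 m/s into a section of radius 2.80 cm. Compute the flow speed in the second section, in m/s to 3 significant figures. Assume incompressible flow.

22.6 m/s

The volume flow rate is constant, so v₂ = (A₁/A₂)v₁ = (356/24.6)·1.56 = 22.6 m/s.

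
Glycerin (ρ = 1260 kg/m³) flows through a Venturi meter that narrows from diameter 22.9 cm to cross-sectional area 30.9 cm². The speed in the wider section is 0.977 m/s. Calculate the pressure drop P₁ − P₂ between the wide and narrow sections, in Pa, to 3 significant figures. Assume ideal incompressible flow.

Continuity gives A₁v₁ = A₂v₂, so v₂ = (412 cm²)/(30.9 cm²) × 0.977 m/s = 13.0 m/s.
Along the horizontal streamline, P + ½ρv² is constant.
P₁ − P₂ = ½·1260·(13.0² − 0.977²) = ½·1260·169 = 106000 Pa.

ΔP = 106000 Pa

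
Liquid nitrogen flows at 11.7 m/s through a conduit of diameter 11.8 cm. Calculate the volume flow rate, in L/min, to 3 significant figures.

Q = A·v = 0.0109 m² × 11.7 m/s = 0.128 m³/s.
Converting: 0.128 m³/s × 60000 = 7680 L/min.

7680 L/min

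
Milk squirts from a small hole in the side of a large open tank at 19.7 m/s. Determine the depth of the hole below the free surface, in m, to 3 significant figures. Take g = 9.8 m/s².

19.8 m

Torricelli: v = √(2gh), so h = v²/(2g).
h = 19.7²/(2·9.8) = 388/19.60 = 19.8 m.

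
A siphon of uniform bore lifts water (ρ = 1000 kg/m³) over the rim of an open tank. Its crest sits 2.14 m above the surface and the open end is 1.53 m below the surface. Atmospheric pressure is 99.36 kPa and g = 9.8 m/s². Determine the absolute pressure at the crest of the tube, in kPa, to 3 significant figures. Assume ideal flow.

The outlet speed comes from Torricelli: v = √(2g·1.53) = 5.48 m/s.
The bore is uniform, so the speed at the crest is the same v. Bernoulli surface→crest: P_atm = P_top + ½ρv² + ρg·h_top.
P_top = 99360 − ½·1000·5.48² − 1000·9.8·2.14 = 63400 Pa.

63.4 kPa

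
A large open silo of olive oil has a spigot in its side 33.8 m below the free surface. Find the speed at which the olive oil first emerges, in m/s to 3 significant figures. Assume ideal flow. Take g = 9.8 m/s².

v ≈ 25.7 m/s

Torricelli's result v = √(2gh) gives v = √(2·9.8·33.8) = 25.7 m/s.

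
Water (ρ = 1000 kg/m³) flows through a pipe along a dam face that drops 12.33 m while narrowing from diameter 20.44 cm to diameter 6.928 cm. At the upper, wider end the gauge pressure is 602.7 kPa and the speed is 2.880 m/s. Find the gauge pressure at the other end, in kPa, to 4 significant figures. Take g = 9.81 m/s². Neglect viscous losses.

The volume flow rate is constant, so v₂ = (A₁/A₂)v₁ = (328.1/37.70)·2.880 = 25.07 m/s.
Energy conservation along the streamline gives P₂ = P₁ − ½ρ(v₂² − v₁²) − ρg(h₂ − h₁).
P₂ = 602700 + ½·1000·(2.880² − 25.07²) − 1000·9.81·(−12.33) = 602700 + (-310100) − (-121000) = 413600 Pa.

P₂ ≈ 413.6 kPa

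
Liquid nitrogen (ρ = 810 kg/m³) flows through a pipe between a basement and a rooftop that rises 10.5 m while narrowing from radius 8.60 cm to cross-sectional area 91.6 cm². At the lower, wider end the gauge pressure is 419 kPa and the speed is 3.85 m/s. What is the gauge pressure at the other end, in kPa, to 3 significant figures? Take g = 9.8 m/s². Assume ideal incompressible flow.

The volume flow rate is constant, so v₂ = (A₁/A₂)v₁ = (232/91.6)·3.85 = 9.77 m/s.
Bernoulli: P₁ + ½ρv₁² + ρg h₁ = P₂ + ½ρv₂² + ρg h₂, so P₂ = P₁ + ½ρ(v₁² − v₂²) − ρg(h₂ − h₁).
P₂ = 419000 + ½·810·(3.85² − 9.77²) − 810·9.8·(+10.5) = 419000 + (-32600) − (83300) = 303000 Pa.

303 kPa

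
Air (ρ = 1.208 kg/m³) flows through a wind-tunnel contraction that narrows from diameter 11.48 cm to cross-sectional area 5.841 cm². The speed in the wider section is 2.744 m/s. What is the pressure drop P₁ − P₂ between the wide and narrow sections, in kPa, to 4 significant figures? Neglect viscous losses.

Continuity gives A₁v₁ = A₂v₂, so v₂ = (103.5 cm²)/(5.841 cm²) × 2.744 m/s = 48.63 m/s.
Along the horizontal streamline, P + ½ρv² is constant.
P₁ − P₂ = ½·1.208·(48.63² − 2.744²) = ½·1.208·2357 = 1424 Pa.

ΔP ≈ 1.424 kPa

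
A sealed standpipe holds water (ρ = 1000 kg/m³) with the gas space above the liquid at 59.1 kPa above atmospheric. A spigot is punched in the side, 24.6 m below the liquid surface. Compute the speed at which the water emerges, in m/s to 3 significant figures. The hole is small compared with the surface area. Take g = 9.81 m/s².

v = 24.5 m/s

Take point 1 at the surface (v₁ ≈ 0) and point 2 at the hole (at atmospheric pressure). Bernoulli: P₁ + ρg h = P_atm + ½ρv₂².
With P₁ − P_atm = 59100 Pa, v₂ = √(2gh + 2ΔP/ρ) = √(2·9.81·24.6 + 2·59100/1000) = 24.5 m/s.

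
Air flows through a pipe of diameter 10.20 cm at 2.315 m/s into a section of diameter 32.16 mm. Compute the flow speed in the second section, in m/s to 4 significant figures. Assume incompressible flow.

v₂ ≈ 23.29 m/s

The volume flow rate is constant, so v₂ = (A₁/A₂)v₁ = (81.71/8.123)·2.315 = 23.29 m/s.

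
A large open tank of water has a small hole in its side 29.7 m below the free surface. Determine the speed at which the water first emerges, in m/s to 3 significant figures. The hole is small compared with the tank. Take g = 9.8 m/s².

24.1 m/s

The surface is effectively still and both ends are open, so ½v² = gh and v = √(2·9.8·29.7) = 24.1 m/s.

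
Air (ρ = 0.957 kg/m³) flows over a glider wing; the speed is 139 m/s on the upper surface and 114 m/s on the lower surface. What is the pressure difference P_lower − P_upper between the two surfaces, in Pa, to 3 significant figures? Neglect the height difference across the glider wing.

ΔP ≈ 3030 Pa

With negligible Δh, P + ½ρv² is constant, so P_low − P_up = ½ρ(v_up² − v_low²).
ΔP = ½·0.957·(139² − 114²) = 3030 Pa.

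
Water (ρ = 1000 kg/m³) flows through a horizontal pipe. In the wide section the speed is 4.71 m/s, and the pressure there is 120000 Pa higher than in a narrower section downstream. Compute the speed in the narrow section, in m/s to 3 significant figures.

Along the level pipe P + ½ρv² is conserved, hence v₂² = v₁² + 2(P₁ − P₂)/ρ.
v₂ = √(4.71² + 2·120000/1000) = √(22.2 + 240) = 16.2 m/s.

16.2 m/s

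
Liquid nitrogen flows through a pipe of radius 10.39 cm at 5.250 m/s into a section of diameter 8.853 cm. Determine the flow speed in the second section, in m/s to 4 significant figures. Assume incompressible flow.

The volume flow rate is constant, so v₂ = (A₁/A₂)v₁ = (339.1/61.56)·5.250 = 28.92 m/s.

v₂ ≈ 28.92 m/s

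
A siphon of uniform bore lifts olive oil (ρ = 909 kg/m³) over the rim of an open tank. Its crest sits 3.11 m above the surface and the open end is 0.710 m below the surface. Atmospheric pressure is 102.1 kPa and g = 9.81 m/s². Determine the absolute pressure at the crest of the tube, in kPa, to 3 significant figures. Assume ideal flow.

Bernoulli surface→outlet gives ½v² = g·h_out, so v = √(2·9.81·0.710) = 3.73 m/s.
Continuity keeps v the same throughout the tube; from surface to crest, P_atm + 0 = P_top + ½ρv² + ρg·h_top.
P_top = 102100 − ½·909·3.73² − 909·9.81·3.11 = 68000 Pa.

P_top ≈ 68.0 kPa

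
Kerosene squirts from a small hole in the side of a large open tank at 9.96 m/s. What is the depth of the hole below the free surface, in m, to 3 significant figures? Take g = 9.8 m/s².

h ≈ 5.06 m

For a small hole in a large open tank, ½v² = gh, giving h = v²/(2g).
h = 9.96²/(2·9.8) = 99.2/19.60 = 5.06 m.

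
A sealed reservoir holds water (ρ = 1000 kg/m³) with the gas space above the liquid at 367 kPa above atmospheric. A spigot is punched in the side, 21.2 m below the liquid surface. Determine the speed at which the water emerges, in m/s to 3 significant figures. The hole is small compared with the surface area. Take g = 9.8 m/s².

Take point 1 at the surface (v₁ ≈ 0) and point 2 at the hole (at atmospheric pressure). Bernoulli: P₁ + ρg h = P_atm + ½ρv₂².
With P₁ − P_atm = 367000 Pa, v₂ = √(2gh + 2ΔP/ρ) = √(2·9.8·21.2 + 2·367000/1000) = 33.9 m/s.

v ≈ 33.9 m/s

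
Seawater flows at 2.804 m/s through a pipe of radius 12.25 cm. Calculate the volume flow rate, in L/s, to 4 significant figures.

Q = A·v = 0.04714 m² × 2.804 m/s = 0.1322 m³/s.
Converting: 0.1322 m³/s × 1000 = 132.2 L/s.

Q = 132.2 L/s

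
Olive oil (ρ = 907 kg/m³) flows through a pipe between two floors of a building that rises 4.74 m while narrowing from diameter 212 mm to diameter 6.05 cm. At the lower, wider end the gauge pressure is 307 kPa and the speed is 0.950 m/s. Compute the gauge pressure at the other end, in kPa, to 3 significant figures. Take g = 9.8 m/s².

P₂ ≈ 204 kPa

Continuity gives A₁v₁ = A₂v₂, so v₂ = (353 cm²)/(28.7 cm²) × 0.950 m/s = 11.7 m/s.
Energy conservation along the streamline gives P₂ = P₁ − ½ρ(v₂² − v₁²) − ρg(h₂ − h₁).
P₂ = 307000 + ½·907·(0.950² − 11.7²) − 907·9.8·(+4.74) = 307000 + (-61300) − (42100) = 204000 Pa.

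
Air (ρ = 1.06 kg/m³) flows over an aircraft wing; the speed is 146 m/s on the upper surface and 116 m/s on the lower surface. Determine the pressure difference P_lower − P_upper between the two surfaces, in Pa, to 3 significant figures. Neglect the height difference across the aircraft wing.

4170 Pa

With negligible Δh, P + ½ρv² is constant, so P_low − P_up = ½ρ(v_up² − v_low²).
ΔP = ½·1.06·(146² − 116²) = 4170 Pa.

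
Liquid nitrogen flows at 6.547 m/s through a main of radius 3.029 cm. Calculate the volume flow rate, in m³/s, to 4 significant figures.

Q = 0.01887 m³/s

Q = A·v = 0.002882 m² × 6.547 m/s = 0.01887 m³/s.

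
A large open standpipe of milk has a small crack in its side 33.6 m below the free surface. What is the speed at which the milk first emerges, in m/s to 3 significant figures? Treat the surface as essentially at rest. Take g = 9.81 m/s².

v = 25.7 m/s

Torricelli's result v = √(2gh) gives v = √(2·9.81·33.6) = 25.7 m/s.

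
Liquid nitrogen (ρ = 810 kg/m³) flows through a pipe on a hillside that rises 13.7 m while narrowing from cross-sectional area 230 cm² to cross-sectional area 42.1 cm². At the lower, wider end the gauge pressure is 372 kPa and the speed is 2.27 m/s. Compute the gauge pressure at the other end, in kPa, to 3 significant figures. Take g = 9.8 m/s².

P₂ ≈ 203 kPa

The volume flow rate is constant, so v₂ = (A₁/A₂)v₁ = (230/42.1)·2.27 = 12.4 m/s.
Bernoulli: P₁ + ½ρv₁² + ρg h₁ = P₂ + ½ρv₂² + ρg h₂, so P₂ = P₁ + ½ρ(v₁² − v₂²) − ρg(h₂ − h₁).
P₂ = 372000 + ½·810·(2.27² − 12.4²) − 810·9.8·(+13.7) = 372000 + (-60200) − (109000) = 203000 Pa.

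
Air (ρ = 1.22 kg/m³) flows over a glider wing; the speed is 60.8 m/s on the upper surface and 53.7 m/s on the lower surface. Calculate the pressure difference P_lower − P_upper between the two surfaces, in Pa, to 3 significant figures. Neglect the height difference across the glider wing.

496 Pa

Bernoulli (same height): P_lower − P_upper = ½ρ(v_upper² − v_lower²).
ΔP = ½·1.22·(60.8² − 53.7²) = 496 Pa.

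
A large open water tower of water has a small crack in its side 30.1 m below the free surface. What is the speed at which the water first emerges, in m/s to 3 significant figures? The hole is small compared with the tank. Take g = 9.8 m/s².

24.3 m/s

With the surface at rest and both surface and jet at atmospheric pressure, Bernoulli gives ρg h = ½ρv², so v = √(2gh) = √(2·9.8·30.1) = 24.3 m/s.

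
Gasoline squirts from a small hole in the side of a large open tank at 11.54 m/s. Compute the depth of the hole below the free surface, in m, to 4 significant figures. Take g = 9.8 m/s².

h = 6.794 m

Inverting v = √(2gh) gives h = v² / 2g.
h = 11.54²/(2·9.8) = 133.2/19.60 = 6.794 m.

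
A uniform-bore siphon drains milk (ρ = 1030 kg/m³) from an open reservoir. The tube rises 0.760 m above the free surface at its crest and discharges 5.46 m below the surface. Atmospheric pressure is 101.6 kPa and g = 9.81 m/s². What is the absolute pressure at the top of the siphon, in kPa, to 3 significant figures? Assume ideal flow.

Bernoulli surface→outlet gives ½v² = g·h_out, so v = √(2·9.81·5.46) = 10.4 m/s.
The bore is uniform, so the speed at the crest is the same v. Bernoulli surface→crest: P_atm = P_top + ½ρv² + ρg·h_top.
P_top = 101600 − ½·1030·10.4² − 1030·9.81·0.760 = 38800 Pa.

P_top = 38.8 kPa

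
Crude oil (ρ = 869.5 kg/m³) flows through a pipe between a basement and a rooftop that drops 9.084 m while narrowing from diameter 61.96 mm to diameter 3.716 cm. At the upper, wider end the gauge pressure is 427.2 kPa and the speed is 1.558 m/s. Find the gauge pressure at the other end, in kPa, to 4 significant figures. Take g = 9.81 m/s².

Mass conservation (A₁v₁ = A₂v₂) gives v₂ = 1.558 × 30.15/10.85 = 4.332 m/s.
Energy conservation along the streamline gives P₂ = P₁ − ½ρ(v₂² − v₁²) − ρg(h₂ − h₁).
P₂ = 427200 + ½·869.5·(1.558² − 4.332²) − 869.5·9.81·(−9.084) = 427200 + (-7101) − (-77480) = 497600 Pa.

P₂ ≈ 497.6 kPa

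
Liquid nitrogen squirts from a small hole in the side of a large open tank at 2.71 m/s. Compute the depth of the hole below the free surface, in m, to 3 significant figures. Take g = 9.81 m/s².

Torricelli: v = √(2gh), so h = v²/(2g).
h = 2.71²/(2·9.81) = 7.34/19.62 = 0.374 m.

h = 0.374 m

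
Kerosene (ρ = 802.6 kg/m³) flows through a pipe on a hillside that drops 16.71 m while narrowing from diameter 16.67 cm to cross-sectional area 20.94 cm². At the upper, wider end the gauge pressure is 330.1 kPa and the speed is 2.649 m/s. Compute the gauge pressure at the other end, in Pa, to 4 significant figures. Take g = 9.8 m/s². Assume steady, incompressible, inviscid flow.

P₂ = 158400 Pa

Mass conservation (A₁v₁ = A₂v₂) gives v₂ = 2.649 × 218.3/20.94 = 27.61 m/s.
Applying Bernoulli between the two ends and solving for P₂: P₂ = P₁ + ½ρ(v₁² − v₂²) − ρgΔh.
P₂ = 330100 + ½·802.6·(2.649² − 27.61²) − 802.6·9.8·(−16.71) = 330100 + (-303100) − (-131400) = 158400 Pa.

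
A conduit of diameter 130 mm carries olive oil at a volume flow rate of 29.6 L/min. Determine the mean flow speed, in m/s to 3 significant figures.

0.0372 m/s

Q = 29.6 L/min = 0.000493 m³/s.
v = Q/A = 0.000493 / 0.0133 = 0.0372 m/s.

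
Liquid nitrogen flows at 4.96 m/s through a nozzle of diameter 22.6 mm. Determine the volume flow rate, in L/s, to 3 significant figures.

Q = A·v = 0.000401 m² × 4.96 m/s = 0.00199 m³/s.
Converting: 0.00199 m³/s × 1000 = 1.99 L/s.

Q = 1.99 L/s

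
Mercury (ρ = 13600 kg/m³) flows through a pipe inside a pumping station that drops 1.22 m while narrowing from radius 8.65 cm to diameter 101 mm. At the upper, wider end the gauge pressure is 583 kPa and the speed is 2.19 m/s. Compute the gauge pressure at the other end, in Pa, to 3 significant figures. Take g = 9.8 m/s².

Mass conservation (A₁v₁ = A₂v₂) gives v₂ = 2.19 × 235/80.1 = 6.43 m/s.
Energy conservation along the streamline gives P₂ = P₁ − ½ρ(v₂² − v₁²) − ρg(h₂ − h₁).
P₂ = 583000 + ½·13600·(2.19² − 6.43²) − 13600·9.8·(−1.22) = 583000 + (-248000) − (-163000) = 497000 Pa.

P₂ = 497000 Pa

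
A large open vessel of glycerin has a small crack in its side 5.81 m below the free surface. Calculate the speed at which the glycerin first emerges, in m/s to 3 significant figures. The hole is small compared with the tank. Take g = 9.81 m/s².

v = 10.7 m/s

With the surface at rest and both surface and jet at atmospheric pressure, Bernoulli gives ρg h = ½ρv², so v = √(2gh) = √(2·9.81·5.81) = 10.7 m/s.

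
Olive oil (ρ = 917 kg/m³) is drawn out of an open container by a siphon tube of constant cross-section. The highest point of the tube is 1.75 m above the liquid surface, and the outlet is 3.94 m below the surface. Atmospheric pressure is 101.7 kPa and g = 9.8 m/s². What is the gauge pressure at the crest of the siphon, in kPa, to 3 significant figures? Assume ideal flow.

-51.1 kPa

From the surface to the outlet (both open to atmosphere, surface at rest): v = √(2g·h_out) = √(2·9.8·3.94) = 8.79 m/s.
The bore is uniform, so the speed at the crest is the same v. Bernoulli surface→crest: P_atm = P_top + ½ρv² + ρg·h_top.
P_top = 101700 − ½·917·8.79² − 917·9.8·1.75 = 50600 Pa. So P_gauge = P_top − P_atm = -51100 Pa.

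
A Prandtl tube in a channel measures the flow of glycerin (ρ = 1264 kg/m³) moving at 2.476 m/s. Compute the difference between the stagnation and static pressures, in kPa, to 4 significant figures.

ΔP = 3.875 kPa

Bernoulli between the free stream and the stagnation point: ½ρv² = P_stag − P_static.
ΔP = ½·1264·2.476² = 3875 Pa.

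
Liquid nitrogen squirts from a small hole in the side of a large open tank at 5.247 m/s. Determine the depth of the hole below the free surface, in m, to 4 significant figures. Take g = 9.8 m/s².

Torricelli: v = √(2gh), so h = v²/(2g).
h = 5.247²/(2·9.8) = 27.53/19.60 = 1.405 m.

h ≈ 1.405 m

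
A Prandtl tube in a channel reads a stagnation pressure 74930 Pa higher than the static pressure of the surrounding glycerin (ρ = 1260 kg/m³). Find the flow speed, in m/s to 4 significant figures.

Bernoulli between the free stream and the stagnation point: ½ρv² = P_stag − P_static.
v = √(2ΔP/ρ) = √(2·74930/1260) = 10.91 m/s.

v ≈ 10.91 m/s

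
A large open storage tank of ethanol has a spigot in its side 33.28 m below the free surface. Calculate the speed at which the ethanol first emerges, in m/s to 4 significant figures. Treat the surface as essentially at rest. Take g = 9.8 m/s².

With the surface at rest and both surface and jet at atmospheric pressure, Bernoulli gives ρg h = ½ρv², so v = √(2gh) = √(2·9.8·33.28) = 25.54 m/s.

v = 25.54 m/s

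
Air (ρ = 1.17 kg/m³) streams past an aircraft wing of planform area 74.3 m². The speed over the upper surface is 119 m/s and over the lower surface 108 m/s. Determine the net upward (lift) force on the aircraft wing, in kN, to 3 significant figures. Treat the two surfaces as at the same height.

From P + ½ρv² = const at equal height, P_low − P_up = ½ρ(v_up² − v_low²).
ΔP = ½·1.17·(119² − 108²) = 1460 Pa.
Lift = ΔP · A = 1460 × 74.3 = 109000 N.

F ≈ 109 kN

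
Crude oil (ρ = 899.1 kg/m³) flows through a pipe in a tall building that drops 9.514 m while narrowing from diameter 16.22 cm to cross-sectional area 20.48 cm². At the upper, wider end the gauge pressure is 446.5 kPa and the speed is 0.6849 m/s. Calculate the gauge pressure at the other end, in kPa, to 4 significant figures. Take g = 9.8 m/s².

P₂ ≈ 509.1 kPa

Continuity gives A₁v₁ = A₂v₂, so v₂ = (206.6 cm²)/(20.48 cm²) × 0.6849 m/s = 6.910 m/s.
Applying Bernoulli between the two ends and solving for P₂: P₂ = P₁ + ½ρ(v₁² − v₂²) − ρgΔh.
P₂ = 446500 + ½·899.1·(0.6849² − 6.910²) − 899.1·9.8·(−9.514) = 446500 + (-21260) − (-83830) = 509100 Pa.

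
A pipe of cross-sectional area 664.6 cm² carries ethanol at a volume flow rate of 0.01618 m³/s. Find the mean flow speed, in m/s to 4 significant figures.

v ≈ 0.2435 m/s

Q = 0.01618 m³/s = 0.01618 m³/s.
v = Q/A = 0.01618 / 0.06646 = 0.2435 m/s.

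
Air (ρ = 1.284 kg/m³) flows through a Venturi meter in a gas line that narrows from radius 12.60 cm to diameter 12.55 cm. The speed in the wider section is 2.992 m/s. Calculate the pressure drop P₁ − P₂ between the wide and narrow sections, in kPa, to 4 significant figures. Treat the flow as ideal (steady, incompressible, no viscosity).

0.08768 kPa

By continuity, v₂ = v₁·A₁/A₂ = 2.992·(498.8/123.7) = 12.06 m/s.
The pipe is horizontal, so Bernoulli reduces to P₁ + ½ρv₁² = P₂ + ½ρv₂².
P₁ − P₂ = ½·1.284·(12.06² − 2.992²) = ½·1.284·136.6 = 87.68 Pa.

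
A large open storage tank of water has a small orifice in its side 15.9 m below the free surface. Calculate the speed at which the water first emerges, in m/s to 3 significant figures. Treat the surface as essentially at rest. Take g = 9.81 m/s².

With the surface at rest and both surface and jet at atmospheric pressure, Bernoulli gives ρg h = ½ρv², so v = √(2gh) = √(2·9.81·15.9) = 17.7 m/s.

v ≈ 17.7 m/s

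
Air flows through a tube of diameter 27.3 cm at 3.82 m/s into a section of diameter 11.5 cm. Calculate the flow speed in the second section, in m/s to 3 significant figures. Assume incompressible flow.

v₂ ≈ 21.5 m/s

The volume flow rate is constant, so v₂ = (A₁/A₂)v₁ = (585/104)·3.82 = 21.5 m/s.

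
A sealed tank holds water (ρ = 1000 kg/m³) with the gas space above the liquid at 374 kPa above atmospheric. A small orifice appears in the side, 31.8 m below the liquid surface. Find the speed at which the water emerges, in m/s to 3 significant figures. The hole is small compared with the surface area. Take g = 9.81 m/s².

Take point 1 at the surface (v₁ ≈ 0) and point 2 at the hole (at atmospheric pressure). Bernoulli: P₁ + ρg h = P_atm + ½ρv₂².
With P₁ − P_atm = 374000 Pa, v₂ = √(2gh + 2ΔP/ρ) = √(2·9.81·31.8 + 2·374000/1000) = 37.0 m/s.

v ≈ 37.0 m/s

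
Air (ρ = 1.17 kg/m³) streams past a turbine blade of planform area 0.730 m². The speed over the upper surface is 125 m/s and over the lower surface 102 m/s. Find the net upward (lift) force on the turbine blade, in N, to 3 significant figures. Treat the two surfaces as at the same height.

F ≈ 2230 N

From P + ½ρv² = const at equal height, P_low − P_up = ½ρ(v_up² − v_low²).
ΔP = ½·1.17·(125² − 102²) = 3050 Pa.
Lift = ΔP · A = 3050 × 0.730 = 2230 N.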